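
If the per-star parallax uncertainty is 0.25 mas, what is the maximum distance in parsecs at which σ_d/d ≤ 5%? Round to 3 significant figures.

200 pc

σ_d/d = σ_p/p, so the condition is σ_p/p ≤ 0.05, i.e. p ≥ σ_p/0.05.
p_min = 0.25/0.05 = 5 mas = 0.005 arcsec.
d_max = 1/p_min = 1/0.005 = 200 pc.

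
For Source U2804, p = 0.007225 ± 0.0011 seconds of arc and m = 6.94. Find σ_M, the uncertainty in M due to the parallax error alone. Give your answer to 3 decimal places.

M = m − 5 log₁₀ d + 5 = m + 5 log₁₀ p + 5, so ∂M/∂p = 5/(p ln 10).
σ_M = (5/ln 10) · (σ_p/p) = 2.1715 × 0.0011/0.007225 = 2.1715 × 0.15225 = 0.33061.

σ_M = 0.331 mag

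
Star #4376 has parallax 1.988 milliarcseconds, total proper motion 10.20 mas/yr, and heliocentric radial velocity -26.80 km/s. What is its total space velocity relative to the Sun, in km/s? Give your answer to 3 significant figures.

36.2 km/s

d = 1/p = 1/0.001988″ = 503.02 pc.
μ = 10.20 mas/yr = 0.01020 ″/yr.
v_t = 4.740 μ d = 4.740 × 0.01020 × 503.02 = 24.32 km/s.
v = √(v_r² + v_t²) = √((-26.80)² + 24.32²) = √1309.7 = 36.19 km/s.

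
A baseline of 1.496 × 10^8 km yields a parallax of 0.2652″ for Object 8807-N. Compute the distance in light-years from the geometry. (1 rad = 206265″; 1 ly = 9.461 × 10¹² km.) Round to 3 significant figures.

12.3 ly

θ = 0.2652″ = 0.2652/206265 = 1.2857 × 10^-6 rad.
d = B/θ = (1.496 × 10^8) / (1.2857 × 10^-6) = 1.1636 × 10^14 km = (1.1636 × 10^14) / (9.461 × 10^12) ly = 12.299 ly.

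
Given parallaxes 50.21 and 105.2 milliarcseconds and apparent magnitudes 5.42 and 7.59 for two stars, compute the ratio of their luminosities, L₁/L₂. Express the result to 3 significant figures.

d₁ = 1/p₁ = 1/0.05021″ = 19.916 pc; d₂ = 1/p₂ = 1/0.1052″ = 9.5057 pc.
M₁ = m₁ − 5 log₁₀ d₁ + 5 = 5.42 − 6.4960 + 5 = 3.9240.
M₂ = 7.59 − 4.8899 + 5 = 7.7001.
L₁/L₂ = 10^(0.4(M₂ − M₁)) = 10^(0.4 × 3.7761) = 10^1.51044 = 32.392.

L₁/L₂ = 32.4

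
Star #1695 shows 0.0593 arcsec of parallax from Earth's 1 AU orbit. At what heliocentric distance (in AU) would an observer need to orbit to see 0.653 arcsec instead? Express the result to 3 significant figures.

Parallax scales linearly with baseline: p ∝ B, so B = p_target / p_Earth × 1 AU.
B = 0.653 / 0.0593 = 11.012 AU.

11.0 AU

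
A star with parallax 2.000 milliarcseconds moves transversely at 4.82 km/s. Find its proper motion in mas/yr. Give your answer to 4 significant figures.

2.034 mas/yr

d = 1/p = 1/0.002000″ = 500 pc.
μ = v_t / (4.74 d) = 4.82 / (4.74 × 500) = 4.82 / 2370 = 0.0020338 ″/yr = 2.0338 mas/yr.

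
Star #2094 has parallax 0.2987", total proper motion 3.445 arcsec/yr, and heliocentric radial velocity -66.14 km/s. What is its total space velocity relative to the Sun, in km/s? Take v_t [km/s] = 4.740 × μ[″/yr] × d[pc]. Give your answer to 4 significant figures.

85.81 km/s

d = 1/p = 1/0.2987″ = 3.3478 pc.
v_t = 4.740 μ d = 4.740 × 3.445 × 3.3478 = 54.667 km/s.
v = √(v_r² + v_t²) = √((-66.14)² + 54.667²) = √7362.98 = 85.808 km/s.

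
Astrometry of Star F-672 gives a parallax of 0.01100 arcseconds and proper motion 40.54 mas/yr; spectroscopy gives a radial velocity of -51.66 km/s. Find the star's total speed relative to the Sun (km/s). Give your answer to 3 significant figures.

54.5 km/s

d = 1/p = 1/0.01100″ = 90.909 pc.
μ = 40.54 mas/yr = 0.04054 ″/yr.
v_t = 4.740 μ d = 4.740 × 0.04054 × 90.909 = 17.469 km/s.
v = √(v_r² + v_t²) = √((-51.66)² + 17.469²) = √2973.92 = 54.534 km/s.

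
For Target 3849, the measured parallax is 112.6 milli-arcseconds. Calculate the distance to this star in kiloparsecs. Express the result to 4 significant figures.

p = 112.6 milli-arcseconds = 0.1126 arcsec.
d = 1/p = 1/0.1126 = 8.881 pc.
= 0.008881 kpc.

0.008881 kpc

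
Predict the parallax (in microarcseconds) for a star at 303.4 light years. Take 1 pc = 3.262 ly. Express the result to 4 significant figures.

10750 μas

d = 303.4 ly ÷ 3.262 = 93.01 pc.
p = 1/d = 1/93.01 = 0.010752 arcsec.
= 0.010752 × 10⁶ = 10752 μas.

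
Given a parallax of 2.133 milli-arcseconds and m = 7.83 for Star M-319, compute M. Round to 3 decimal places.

d = 1/p = 1/0.002133″ = 468.82 pc.
m − M = 5 log₁₀(468.82) − 5 = 13.3550 − 5 = 8.3550.
M = m − (m − M) = 7.83 − 8.3550 = -0.525.

M = -0.525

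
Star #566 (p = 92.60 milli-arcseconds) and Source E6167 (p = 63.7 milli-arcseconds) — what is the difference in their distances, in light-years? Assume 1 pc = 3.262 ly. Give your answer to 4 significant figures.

15.98 ly

d_A = 1/0.09260″ = 10.799 pc; d_B = 1/0.06370″ = 15.699 pc.
|d_B − d_A| = |15.699 − 10.799| = 4.9 pc = 4.9 × 3.262 ly = 15.984 ly.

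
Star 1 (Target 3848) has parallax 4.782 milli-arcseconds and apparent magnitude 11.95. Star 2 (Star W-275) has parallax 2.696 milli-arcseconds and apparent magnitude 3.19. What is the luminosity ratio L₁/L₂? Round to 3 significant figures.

d₁ = 1/p₁ = 1/0.004782″ = 209.12 pc; d₂ = 1/p₂ = 1/0.002696″ = 370.92 pc.
M₁ = m₁ − 5 log₁₀ d₁ + 5 = 11.95 − 11.6020 + 5 = 5.3480.
M₂ = 3.19 − 12.8464 + 5 = -4.6564.
L₁/L₂ = 10^(0.4(M₂ − M₁)) = 10^(0.4 × (-10.0044)) = 10^(-4.00176) = 0.000099596.

L₁/L₂ = 9.96 × 10^-5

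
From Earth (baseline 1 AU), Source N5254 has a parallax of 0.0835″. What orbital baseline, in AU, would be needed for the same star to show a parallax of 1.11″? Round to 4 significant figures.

Parallax scales linearly with baseline: p ∝ B, so B = p_target / p_Earth × 1 AU.
B = 1.11 / 0.0835 = 13.293 AU.

13.29 AU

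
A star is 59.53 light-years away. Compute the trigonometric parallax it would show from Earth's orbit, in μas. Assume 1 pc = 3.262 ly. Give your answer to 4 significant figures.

d = 59.53 ly ÷ 3.262 = 18.25 pc.
p = 1/d = 1/18.25 = 0.054795 arcsec.
= 0.054795 × 10⁶ = 54795 μas.

54800 μas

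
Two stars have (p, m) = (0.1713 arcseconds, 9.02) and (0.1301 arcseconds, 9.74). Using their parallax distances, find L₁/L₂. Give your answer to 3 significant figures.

L₁/L₂ = 1.12

d₁ = 1/p₁ = 1/0.1713″ = 5.8377 pc; d₂ = 1/p₂ = 1/0.1301″ = 7.6864 pc.
M₁ = m₁ − 5 log₁₀ d₁ + 5 = 9.02 − 3.8312 + 5 = 10.1888.
M₂ = 9.74 − 4.4286 + 5 = 10.3114.
L₁/L₂ = 10^(0.4(M₂ − M₁)) = 10^(0.4 × 0.1226) = 10^0.04904 = 1.1195.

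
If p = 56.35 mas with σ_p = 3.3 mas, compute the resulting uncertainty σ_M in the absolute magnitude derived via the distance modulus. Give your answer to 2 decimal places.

σ_M = 0.13 mag

M = m − 5 log₁₀ d + 5 = m + 5 log₁₀ p + 5, so ∂M/∂p = 5/(p ln 10).
σ_M = (5/ln 10) · (σ_p/p) = 2.1715 × 3.3/56.35 = 2.1715 × 0.058563 = 0.12717.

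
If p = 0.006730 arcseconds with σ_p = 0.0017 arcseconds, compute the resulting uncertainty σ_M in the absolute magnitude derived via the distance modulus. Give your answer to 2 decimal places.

σ_M = 0.55 mag

M = m − 5 log₁₀ d + 5 = m + 5 log₁₀ p + 5, so ∂M/∂p = 5/(p ln 10).
σ_M = (5/ln 10) · (σ_p/p) = 2.1715 × 0.0017/0.006730 = 2.1715 × 0.2526 = 0.54852.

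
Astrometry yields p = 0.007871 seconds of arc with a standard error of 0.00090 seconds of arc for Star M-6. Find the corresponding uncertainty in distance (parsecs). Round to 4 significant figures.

14.53 pc

d = 1/p, so σ_d = σ_p / p².
σ_d = 0.000900 / (0.007871)² = 0.000900 / 0.000061953 = 14.527 pc.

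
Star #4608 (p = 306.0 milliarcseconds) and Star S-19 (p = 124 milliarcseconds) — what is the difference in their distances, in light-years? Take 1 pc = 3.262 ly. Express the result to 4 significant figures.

d_A = 1/0.3060″ = 3.268 pc; d_B = 1/0.1240″ = 8.0645 pc.
|d_B − d_A| = |8.0645 − 3.268| = 4.7965 pc = 4.7965 × 3.262 ly = 15.646 ly.

15.65 ly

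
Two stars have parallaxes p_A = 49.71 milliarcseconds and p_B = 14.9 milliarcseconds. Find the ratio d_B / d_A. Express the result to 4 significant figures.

3.336

Since d = 1/p, d_B/d_A = p_A/p_B.
= 49.71 / 14.9 = 3.3362.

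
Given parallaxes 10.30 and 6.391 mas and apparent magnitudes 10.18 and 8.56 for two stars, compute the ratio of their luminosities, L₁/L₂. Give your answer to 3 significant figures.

L₁/L₂ = 0.0866

d₁ = 1/p₁ = 1/0.01030″ = 97.087 pc; d₂ = 1/p₂ = 1/0.006391″ = 156.47 pc.
M₁ = m₁ − 5 log₁₀ d₁ + 5 = 10.18 − 9.9358 + 5 = 5.2442.
M₂ = 8.56 − 10.9722 + 5 = 2.5878.
L₁/L₂ = 10^(0.4(M₂ − M₁)) = 10^(0.4 × (-2.6564)) = 10^(-1.06256) = 0.086584.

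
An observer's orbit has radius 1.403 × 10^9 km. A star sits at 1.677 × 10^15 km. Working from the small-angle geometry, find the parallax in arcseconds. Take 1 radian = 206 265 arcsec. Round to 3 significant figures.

θ ≈ B/d = (1.403 × 10^9) / (1.677 × 10^15) = 8.3661 × 10^-7 rad.
In arcseconds: 8.3661 × 10^-7 × 206265 = 0.17256″.

0.173 arcsec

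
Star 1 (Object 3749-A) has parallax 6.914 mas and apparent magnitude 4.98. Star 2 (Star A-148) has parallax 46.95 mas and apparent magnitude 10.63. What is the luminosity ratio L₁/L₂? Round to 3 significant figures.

d₁ = 1/p₁ = 1/0.006914″ = 144.63 pc; d₂ = 1/p₂ = 1/0.04695″ = 21.299 pc.
M₁ = m₁ − 5 log₁₀ d₁ + 5 = 4.98 − 10.8013 + 5 = -0.8213.
M₂ = 10.63 − 6.6418 + 5 = 8.9882.
L₁/L₂ = 10^(0.4(M₂ − M₁)) = 10^(0.4 × 9.8095) = 10^3.92380 = 8390.7.

L₁/L₂ = 8390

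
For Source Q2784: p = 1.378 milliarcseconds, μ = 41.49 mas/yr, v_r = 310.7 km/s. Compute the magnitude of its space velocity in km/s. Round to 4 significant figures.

341.9 km/s

d = 1/p = 1/0.001378″ = 725.69 pc.
μ = 41.49 mas/yr = 0.04149 ″/yr.
v_t = 4.740 μ d = 4.740 × 0.04149 × 725.69 = 142.72 km/s.
v = √(v_r² + v_t²) = √(310.7² + 142.72²) = √116903 = 341.91 km/s.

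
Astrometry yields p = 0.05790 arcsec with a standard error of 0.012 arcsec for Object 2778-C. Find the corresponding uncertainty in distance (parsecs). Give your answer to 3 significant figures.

d = 1/p, so σ_d = σ_p / p².
σ_d = 0.0120 / (0.05790)² = 0.0120 / 0.0033524 = 3.5795 pc.

3.58 pc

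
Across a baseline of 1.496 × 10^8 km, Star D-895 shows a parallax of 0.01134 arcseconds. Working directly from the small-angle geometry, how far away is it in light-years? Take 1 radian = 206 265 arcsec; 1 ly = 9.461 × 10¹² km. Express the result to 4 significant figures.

θ = 0.01134″ = 0.01134/206265 = 5.4978 × 10^-8 rad.
d = B/θ = (1.496 × 10^8) / (5.4978 × 10^-8) = 2.7211 × 10^15 km = (2.7211 × 10^15) / (9.461 × 10^12) ly = 287.61 ly.

287.6 ly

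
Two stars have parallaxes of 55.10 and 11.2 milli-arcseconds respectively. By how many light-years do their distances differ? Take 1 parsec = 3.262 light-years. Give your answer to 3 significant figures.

232 ly

d_A = 1/0.05510″ = 18.149 pc; d_B = 1/0.01120″ = 89.286 pc.
|d_B − d_A| = |89.286 − 18.149| = 71.137 pc = 71.137 × 3.262 ly = 232.05 ly.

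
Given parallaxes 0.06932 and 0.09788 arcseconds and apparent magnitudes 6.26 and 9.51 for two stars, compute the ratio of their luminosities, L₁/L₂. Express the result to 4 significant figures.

d₁ = 1/p₁ = 1/0.06932″ = 14.426 pc; d₂ = 1/p₂ = 1/0.09788″ = 10.217 pc.
M₁ = m₁ − 5 log₁₀ d₁ + 5 = 6.26 − 5.7957 + 5 = 5.4643.
M₂ = 9.51 − 5.0466 + 5 = 9.4634.
L₁/L₂ = 10^(0.4(M₂ − M₁)) = 10^(0.4 × 3.9991) = 10^1.59964 = 39.778.

L₁/L₂ = 39.78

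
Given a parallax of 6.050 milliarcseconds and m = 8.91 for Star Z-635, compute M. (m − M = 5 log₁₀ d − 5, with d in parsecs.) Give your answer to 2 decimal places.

d = 1/p = 1/0.006050″ = 165.29 pc.
m − M = 5 log₁₀(165.29) − 5 = 11.0912 − 5 = 6.0912.
M = m − (m − M) = 8.91 − 6.0912 = 2.82.

M = 2.82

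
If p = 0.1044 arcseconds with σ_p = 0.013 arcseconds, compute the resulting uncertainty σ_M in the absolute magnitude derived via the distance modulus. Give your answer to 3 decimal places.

σ_M = 0.270 mag

M = m − 5 log₁₀ d + 5 = m + 5 log₁₀ p + 5, so ∂M/∂p = 5/(p ln 10).
σ_M = (5/ln 10) · (σ_p/p) = 2.1715 × 0.013/0.1044 = 2.1715 × 0.12452 = 0.2704.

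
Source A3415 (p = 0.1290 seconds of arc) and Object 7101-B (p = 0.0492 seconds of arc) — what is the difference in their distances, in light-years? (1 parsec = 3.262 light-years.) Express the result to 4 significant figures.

41.01 ly

d_A = 1/0.1290″ = 7.7519 pc; d_B = 1/0.04920″ = 20.325 pc.
|d_B − d_A| = |20.325 − 7.7519| = 12.573 pc = 12.573 × 3.262 ly = 41.013 ly.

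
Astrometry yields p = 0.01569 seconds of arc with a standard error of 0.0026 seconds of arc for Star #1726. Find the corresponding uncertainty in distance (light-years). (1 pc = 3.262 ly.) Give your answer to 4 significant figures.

34.45 ly

d = 1/p, so σ_d = σ_p / p².
σ_d = 0.00260 / (0.01569)² = 0.00260 / 0.00024618 = 10.561 pc = 10.561 × 3.262 ly = 34.45 ly.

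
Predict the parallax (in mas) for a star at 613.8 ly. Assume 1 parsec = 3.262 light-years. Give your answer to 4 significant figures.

d = 613.8 ly ÷ 3.262 = 188.17 pc.
p = 1/d = 1/188.17 = 0.0053143 arcsec.
= 0.0053143 × 1000 = 5.3143 mas.

5.314 mas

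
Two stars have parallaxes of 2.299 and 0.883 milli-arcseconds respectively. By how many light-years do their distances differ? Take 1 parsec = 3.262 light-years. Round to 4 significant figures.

d_A = 1/0.002299″ = 434.97 pc; d_B = 1/0.0008830″ = 1132.5 pc.
|d_B − d_A| = |1132.5 − 434.97| = 697.53 pc = 697.53 × 3.262 ly = 2275.3 ly.

2275 ly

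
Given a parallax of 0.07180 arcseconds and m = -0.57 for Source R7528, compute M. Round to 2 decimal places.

d = 1/p = 1/0.07180″ = 13.928 pc.
m − M = 5 log₁₀(13.928) − 5 = 5.7194 − 5 = 0.7194.
M = m − (m − M) = -0.57 − 0.7194 = -1.29.

M = -1.29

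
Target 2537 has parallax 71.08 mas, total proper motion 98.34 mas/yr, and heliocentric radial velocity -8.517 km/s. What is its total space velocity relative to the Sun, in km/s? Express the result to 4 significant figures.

d = 1/p = 1/0.07108″ = 14.069 pc.
μ = 98.34 mas/yr = 0.09834 ″/yr.
v_t = 4.740 μ d = 4.740 × 0.09834 × 14.069 = 6.558 km/s.
v = √(v_r² + v_t²) = √((-8.517)² + 6.558²) = √115.547 = 10.749 km/s.

10.75 km/s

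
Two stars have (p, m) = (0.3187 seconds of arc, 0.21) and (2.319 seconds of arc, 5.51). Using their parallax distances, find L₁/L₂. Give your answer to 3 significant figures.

L₁/L₂ = 6980

d₁ = 1/p₁ = 1/0.3187″ = 3.1377 pc; d₂ = 1/p₂ = 1/2.319″ = 0.43122 pc.
M₁ = m₁ − 5 log₁₀ d₁ + 5 = 0.21 − 2.4831 + 5 = 2.7269.
M₂ = 5.51 − (-1.8265) + 5 = 12.3365.
L₁/L₂ = 10^(0.4(M₂ − M₁)) = 10^(0.4 × 9.6096) = 10^3.84384 = 6979.8.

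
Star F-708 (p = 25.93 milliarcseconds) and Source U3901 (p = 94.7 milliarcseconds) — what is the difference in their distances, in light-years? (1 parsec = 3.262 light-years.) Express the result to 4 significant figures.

d_A = 1/0.02593″ = 38.565 pc; d_B = 1/0.09470″ = 10.56 pc.
|d_B − d_A| = |10.56 − 38.565| = 28.005 pc = 28.005 × 3.262 ly = 91.352 ly.

91.35 ly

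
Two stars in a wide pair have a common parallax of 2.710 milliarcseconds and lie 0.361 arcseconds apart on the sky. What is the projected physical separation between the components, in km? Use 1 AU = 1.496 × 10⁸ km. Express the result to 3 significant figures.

d = 1/p = 1/0.002710″ = 369 pc.
At distance d (pc), an angle of θ arcsec spans θ·d AU: s = 0.361 × 369 = 133.21 AU.
= 133.21 × 1.496 × 10⁸ km = 1.9928 × 10^10 km.

1.99 × 10^10 km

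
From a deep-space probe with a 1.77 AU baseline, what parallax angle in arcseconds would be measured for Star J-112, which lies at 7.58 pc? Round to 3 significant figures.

0.234 arcsec

p (arcsec) = B (AU) / d (pc).
p = 1.77 / 7.58 = 0.23351 arcsec.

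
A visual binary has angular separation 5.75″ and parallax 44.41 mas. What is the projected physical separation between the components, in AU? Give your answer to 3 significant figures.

129 AU

d = 1/p = 1/0.04441″ = 22.517 pc.
At distance d (pc), an angle of θ arcsec spans θ·d AU: s = 5.75 × 22.517 = 129.47 AU.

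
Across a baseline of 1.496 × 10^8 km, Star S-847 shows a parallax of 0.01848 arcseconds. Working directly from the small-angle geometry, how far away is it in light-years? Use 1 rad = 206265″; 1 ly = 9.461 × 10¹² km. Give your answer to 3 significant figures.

θ = 0.01848″ = 0.01848/206265 = 8.9593 × 10^-8 rad.
d = B/θ = (1.496 × 10^8) / (8.9593 × 10^-8) = 1.6698 × 10^15 km = (1.6698 × 10^15) / (9.461 × 10^12) ly = 176.49 ly.

176 ly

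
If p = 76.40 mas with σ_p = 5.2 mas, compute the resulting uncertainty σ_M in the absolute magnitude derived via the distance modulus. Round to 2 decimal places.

M = m − 5 log₁₀ d + 5 = m + 5 log₁₀ p + 5, so ∂M/∂p = 5/(p ln 10).
σ_M = (5/ln 10) · (σ_p/p) = 2.1715 × 5.2/76.40 = 2.1715 × 0.068063 = 0.1478.

σ_M = 0.15 mag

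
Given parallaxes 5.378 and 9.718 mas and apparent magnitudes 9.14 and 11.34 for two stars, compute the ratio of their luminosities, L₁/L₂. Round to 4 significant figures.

d₁ = 1/p₁ = 1/0.005378″ = 185.94 pc; d₂ = 1/p₂ = 1/0.009718″ = 102.9 pc.
M₁ = m₁ − 5 log₁₀ d₁ + 5 = 9.14 − 11.3469 + 5 = 2.7931.
M₂ = 11.34 − 10.0621 + 5 = 6.2779.
L₁/L₂ = 10^(0.4(M₂ − M₁)) = 10^(0.4 × 3.4848) = 10^1.39392 = 24.77.

L₁/L₂ = 24.77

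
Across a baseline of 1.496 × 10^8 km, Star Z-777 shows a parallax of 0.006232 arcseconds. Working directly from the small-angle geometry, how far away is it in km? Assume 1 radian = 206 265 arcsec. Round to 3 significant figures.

θ = 0.006232″ = 0.006232/206265 = 3.0214 × 10^-8 rad.
d = B/θ = (1.496 × 10^8) / (3.0214 × 10^-8) = 4.9513 × 10^15 km.

4.95 × 10^15 km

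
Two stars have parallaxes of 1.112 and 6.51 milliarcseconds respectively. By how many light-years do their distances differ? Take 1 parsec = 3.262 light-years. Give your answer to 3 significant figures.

2430 ly

d_A = 1/0.001112″ = 899.28 pc; d_B = 1/0.006510″ = 153.61 pc.
|d_B − d_A| = |153.61 − 899.28| = 745.67 pc = 745.67 × 3.262 ly = 2432.4 ly.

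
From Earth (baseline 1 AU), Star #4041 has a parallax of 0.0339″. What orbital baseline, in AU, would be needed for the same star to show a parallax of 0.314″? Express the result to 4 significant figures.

Parallax scales linearly with baseline: p ∝ B, so B = p_target / p_Earth × 1 AU.
B = 0.314 / 0.0339 = 9.2625 AU.

9.263 AU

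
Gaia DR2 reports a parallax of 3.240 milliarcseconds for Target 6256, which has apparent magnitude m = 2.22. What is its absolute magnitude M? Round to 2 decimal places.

M = -5.23

d = 1/p = 1/0.003240″ = 308.64 pc.
m − M = 5 log₁₀(308.64) − 5 = 12.4473 − 5 = 7.4473.
M = m − (m − M) = 2.22 − 7.4473 = -5.23.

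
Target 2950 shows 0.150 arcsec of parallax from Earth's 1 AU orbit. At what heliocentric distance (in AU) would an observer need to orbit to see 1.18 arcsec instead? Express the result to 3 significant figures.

7.87 AU

Parallax scales linearly with baseline: p ∝ B, so B = p_target / p_Earth × 1 AU.
B = 1.18 / 0.150 = 7.8667 AU.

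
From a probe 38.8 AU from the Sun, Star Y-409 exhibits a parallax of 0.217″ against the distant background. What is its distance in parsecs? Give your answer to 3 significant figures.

With baseline B (in AU) and parallax p (in arcsec), d = B/p parsecs.
d = 38.8 / 0.217 = 178.8 pc.

179 pc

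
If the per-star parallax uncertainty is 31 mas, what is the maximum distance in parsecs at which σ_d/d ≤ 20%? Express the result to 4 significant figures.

σ_d/d = σ_p/p, so the condition is σ_p/p ≤ 0.20, i.e. p ≥ σ_p/0.20.
p_min = 31/0.20 = 155 mas = 0.155 arcsec.
d_max = 1/p_min = 1/0.155 = 6.4516 pc.

6.452 pc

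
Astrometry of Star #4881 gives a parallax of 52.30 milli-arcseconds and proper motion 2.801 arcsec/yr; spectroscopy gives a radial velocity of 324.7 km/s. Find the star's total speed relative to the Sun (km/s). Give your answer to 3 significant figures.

d = 1/p = 1/0.05230″ = 19.12 pc.
v_t = 4.740 μ d = 4.740 × 2.801 × 19.12 = 253.85 km/s.
v = √(v_r² + v_t²) = √(324.7² + 253.85²) = √169870 = 412.15 km/s.

412 km/s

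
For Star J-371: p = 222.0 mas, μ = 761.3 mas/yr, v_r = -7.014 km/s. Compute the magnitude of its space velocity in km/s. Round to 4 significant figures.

17.70 km/s

d = 1/p = 1/0.2220″ = 4.5045 pc.
μ = 761.3 mas/yr = 0.7613 ″/yr.
v_t = 4.740 μ d = 4.740 × 0.7613 × 4.5045 = 16.255 km/s.
v = √(v_r² + v_t²) = √((-7.014)² + 16.255²) = √313.421 = 17.704 km/s.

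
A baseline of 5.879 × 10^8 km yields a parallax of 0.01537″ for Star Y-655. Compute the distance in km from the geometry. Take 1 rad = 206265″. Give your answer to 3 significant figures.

θ = 0.01537″ = 0.01537/206265 = 7.4516 × 10^-8 rad.
d = B/θ = (5.879 × 10^8) / (7.4516 × 10^-8) = 7.8896 × 10^15 km.

7.89 × 10^15 km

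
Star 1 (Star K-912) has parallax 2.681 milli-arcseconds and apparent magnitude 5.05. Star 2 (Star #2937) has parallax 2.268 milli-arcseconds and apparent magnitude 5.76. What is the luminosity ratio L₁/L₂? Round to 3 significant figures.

L₁/L₂ = 1.38

d₁ = 1/p₁ = 1/0.002681″ = 373 pc; d₂ = 1/p₂ = 1/0.002268″ = 440.92 pc.
M₁ = m₁ − 5 log₁₀ d₁ + 5 = 5.05 − 12.8585 + 5 = -2.8085.
M₂ = 5.76 − 13.2218 + 5 = -2.4618.
L₁/L₂ = 10^(0.4(M₂ − M₁)) = 10^(0.4 × 0.3467) = 10^0.13868 = 1.3762.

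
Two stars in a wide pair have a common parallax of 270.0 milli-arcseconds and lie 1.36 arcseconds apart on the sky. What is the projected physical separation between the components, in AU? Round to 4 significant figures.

5.037 AU

d = 1/p = 1/0.2700″ = 3.7037 pc.
At distance d (pc), an angle of θ arcsec spans θ·d AU: s = 1.36 × 3.7037 = 5.037 AU.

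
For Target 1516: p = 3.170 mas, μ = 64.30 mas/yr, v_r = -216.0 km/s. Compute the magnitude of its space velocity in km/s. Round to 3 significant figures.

236 km/s

d = 1/p = 1/0.003170″ = 315.46 pc.
μ = 64.30 mas/yr = 0.06430 ″/yr.
v_t = 4.740 μ d = 4.740 × 0.06430 × 315.46 = 96.147 km/s.
v = √(v_r² + v_t²) = √((-216.0)² + 96.147²) = √55900.2 = 236.43 km/s.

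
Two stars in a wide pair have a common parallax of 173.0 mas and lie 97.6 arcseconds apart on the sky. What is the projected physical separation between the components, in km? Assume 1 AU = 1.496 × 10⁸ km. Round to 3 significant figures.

8.44 × 10^10 km

d = 1/p = 1/0.1730″ = 5.7803 pc.
At distance d (pc), an angle of θ arcsec spans θ·d AU: s = 97.6 × 5.7803 = 564.16 AU.
= 564.16 × 1.496 × 10⁸ km = 8.4398 × 10^10 km.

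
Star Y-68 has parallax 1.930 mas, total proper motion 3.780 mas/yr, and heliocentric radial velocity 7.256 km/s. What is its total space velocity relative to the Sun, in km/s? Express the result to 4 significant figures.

d = 1/p = 1/0.001930″ = 518.13 pc.
μ = 3.780 mas/yr = 0.003780 ″/yr.
v_t = 4.740 μ d = 4.740 × 0.003780 × 518.13 = 9.2834 km/s.
v = √(v_r² + v_t²) = √(7.256² + 9.2834²) = √138.831 = 11.783 km/s.

11.78 km/s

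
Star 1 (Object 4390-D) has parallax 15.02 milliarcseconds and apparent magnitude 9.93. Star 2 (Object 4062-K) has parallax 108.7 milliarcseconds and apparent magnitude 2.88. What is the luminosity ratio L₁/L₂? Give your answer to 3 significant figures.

L₁/L₂ = 0.0793

d₁ = 1/p₁ = 1/0.01502″ = 66.578 pc; d₂ = 1/p₂ = 1/0.1087″ = 9.1996 pc.
M₁ = m₁ − 5 log₁₀ d₁ + 5 = 9.93 − 9.1167 + 5 = 5.8133.
M₂ = 2.88 − 4.8188 + 5 = 3.0612.
L₁/L₂ = 10^(0.4(M₂ − M₁)) = 10^(0.4 × (-2.7521)) = 10^(-1.10084) = 0.079279.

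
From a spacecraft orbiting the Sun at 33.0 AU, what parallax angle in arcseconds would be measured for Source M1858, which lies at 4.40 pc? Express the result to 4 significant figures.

7.500 arcsec

p (arcsec) = B (AU) / d (pc).
p = 33.0 / 4.40 = 7.5 arcsec.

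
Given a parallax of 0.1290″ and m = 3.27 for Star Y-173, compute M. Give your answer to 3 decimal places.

M = 3.823

d = 1/p = 1/0.1290″ = 7.7519 pc.
m − M = 5 log₁₀(7.7519) − 5 = 4.4470 − 5 = -0.5530.
M = m − (m − M) = 3.27 − (-0.5530) = 3.823.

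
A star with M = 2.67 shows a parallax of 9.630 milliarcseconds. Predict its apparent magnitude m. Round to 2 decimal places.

d = 1/p = 1/0.009630″ = 103.84 pc.
m − M = 5 log₁₀ d − 5 = 5 log₁₀(103.84) − 5 = 10.0818 − 5 = 5.0818.
m = M + (m − M) = 2.67 + 5.0818 = 7.75.

m = 7.75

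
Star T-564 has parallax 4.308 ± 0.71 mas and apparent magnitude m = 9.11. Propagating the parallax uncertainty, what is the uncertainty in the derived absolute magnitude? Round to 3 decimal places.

M = m − 5 log₁₀ d + 5 = m + 5 log₁₀ p + 5, so ∂M/∂p = 5/(p ln 10).
σ_M = (5/ln 10) · (σ_p/p) = 2.1715 × 0.71/4.308 = 2.1715 × 0.16481 = 0.35788.

σ_M = 0.358 mag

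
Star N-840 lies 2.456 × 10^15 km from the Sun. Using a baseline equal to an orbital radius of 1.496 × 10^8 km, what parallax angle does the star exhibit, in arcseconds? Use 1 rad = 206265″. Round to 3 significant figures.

0.0126 arcsec

θ ≈ B/d = (1.496 × 10^8) / (2.456 × 10^15) = 6.0912 × 10^-8 rad.
In arcseconds: 6.0912 × 10^-8 × 206265 = 0.012564″.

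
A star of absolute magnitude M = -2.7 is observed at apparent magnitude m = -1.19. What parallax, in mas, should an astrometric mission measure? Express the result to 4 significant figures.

49.89 mas

m − M = -1.19 − (-2.7) = 1.51.
d = 10^((m−M)/5 + 1) = 10^1.302 = 20.045 pc.
p = 1/d = 1/20.045 = 0.049888 arcsec = 49.888 mas.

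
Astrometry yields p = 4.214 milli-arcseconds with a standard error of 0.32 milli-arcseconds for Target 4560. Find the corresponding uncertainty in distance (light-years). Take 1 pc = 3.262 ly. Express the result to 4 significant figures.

58.78 ly

d = 1/p, so σ_d = σ_p / p².
σ_d = 0.000320 / (0.004214)² = 0.000320 / 0.000017758 = 18.02 pc = 18.02 × 3.262 ly = 58.781 ly.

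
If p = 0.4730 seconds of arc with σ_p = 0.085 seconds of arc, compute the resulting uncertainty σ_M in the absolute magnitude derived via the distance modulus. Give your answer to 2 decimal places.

M = m − 5 log₁₀ d + 5 = m + 5 log₁₀ p + 5, so ∂M/∂p = 5/(p ln 10).
σ_M = (5/ln 10) · (σ_p/p) = 2.1715 × 0.085/0.4730 = 2.1715 × 0.1797 = 0.39022.

σ_M = 0.39 mag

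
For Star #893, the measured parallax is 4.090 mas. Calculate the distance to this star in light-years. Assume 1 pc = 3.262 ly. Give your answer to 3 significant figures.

p = 4.090 mas = 0.004090 arcsec.
d = 1/p = 1/0.004090 = 244.5 pc.
In light-years: 244.5 × 3.262 = 797.56 ly.

798 light years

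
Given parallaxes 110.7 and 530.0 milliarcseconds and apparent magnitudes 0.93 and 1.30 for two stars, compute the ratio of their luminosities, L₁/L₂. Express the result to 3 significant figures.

d₁ = 1/p₁ = 1/0.1107″ = 9.0334 pc; d₂ = 1/p₂ = 1/0.5300″ = 1.8868 pc.
M₁ = m₁ − 5 log₁₀ d₁ + 5 = 0.93 − 4.7793 + 5 = 1.1507.
M₂ = 1.30 − 1.3786 + 5 = 4.9214.
L₁/L₂ = 10^(0.4(M₂ − M₁)) = 10^(0.4 × 3.7707) = 10^1.50828 = 32.231.

L₁/L₂ = 32.2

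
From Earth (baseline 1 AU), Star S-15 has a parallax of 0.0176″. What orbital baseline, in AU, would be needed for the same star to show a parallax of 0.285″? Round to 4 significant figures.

Parallax scales linearly with baseline: p ∝ B, so B = p_target / p_Earth × 1 AU.
B = 0.285 / 0.0176 = 16.193 AU.

16.19 AU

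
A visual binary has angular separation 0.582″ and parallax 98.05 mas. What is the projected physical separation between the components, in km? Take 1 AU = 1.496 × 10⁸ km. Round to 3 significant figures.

d = 1/p = 1/0.09805″ = 10.199 pc.
At distance d (pc), an angle of θ arcsec spans θ·d AU: s = 0.582 × 10.199 = 5.9358 AU.
= 5.9358 × 1.496 × 10⁸ km = 8.8800 × 10^8 km.

8.88 × 10^8 km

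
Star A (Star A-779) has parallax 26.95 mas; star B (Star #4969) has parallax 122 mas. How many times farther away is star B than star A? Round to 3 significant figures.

Since d = 1/p, d_B/d_A = p_A/p_B.
= 26.95 / 122 = 0.2209.

0.221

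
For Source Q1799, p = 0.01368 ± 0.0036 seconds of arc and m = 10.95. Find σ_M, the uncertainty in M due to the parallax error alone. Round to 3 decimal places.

M = m − 5 log₁₀ d + 5 = m + 5 log₁₀ p + 5, so ∂M/∂p = 5/(p ln 10).
σ_M = (5/ln 10) · (σ_p/p) = 2.1715 × 0.0036/0.01368 = 2.1715 × 0.26316 = 0.57145.

σ_M = 0.571 mag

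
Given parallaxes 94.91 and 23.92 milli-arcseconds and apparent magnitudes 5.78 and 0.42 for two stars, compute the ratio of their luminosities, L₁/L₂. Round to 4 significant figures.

L₁/L₂ = 0.0004559

d₁ = 1/p₁ = 1/0.09491″ = 10.536 pc; d₂ = 1/p₂ = 1/0.02392″ = 41.806 pc.
M₁ = m₁ − 5 log₁₀ d₁ + 5 = 5.78 − 5.1134 + 5 = 5.6666.
M₂ = 0.42 − 8.1062 + 5 = -2.6862.
L₁/L₂ = 10^(0.4(M₂ − M₁)) = 10^(0.4 × (-8.3528)) = 10^(-3.34112) = 0.00045591.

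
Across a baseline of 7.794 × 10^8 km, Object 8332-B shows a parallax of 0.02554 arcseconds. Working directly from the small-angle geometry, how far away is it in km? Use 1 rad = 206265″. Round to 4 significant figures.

θ = 0.02554″ = 0.02554/206265 = 1.2382 × 10^-7 rad.
d = B/θ = (7.794 × 10^8) / (1.2382 × 10^-7) = 6.2946 × 10^15 km.

6.295 × 10^15 km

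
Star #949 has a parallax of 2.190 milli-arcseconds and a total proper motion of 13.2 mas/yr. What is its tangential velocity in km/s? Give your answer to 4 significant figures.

d = 1/p = 1/0.002190″ = 456.62 pc.
μ = 13.2 mas/yr = 0.0132 ″/yr.
v_t = 4.74 × μ × d = 4.74 × 0.0132 × 456.62 = 28.57 km/s.

28.57 km/s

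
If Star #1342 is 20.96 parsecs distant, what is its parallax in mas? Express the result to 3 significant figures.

p = 1/d = 1/20.96 = 0.04771 arcsec.
= 0.04771 × 1000 = 47.71 mas.

47.7 mas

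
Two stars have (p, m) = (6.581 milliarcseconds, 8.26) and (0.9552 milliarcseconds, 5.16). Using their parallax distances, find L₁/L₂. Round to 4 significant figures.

L₁/L₂ = 0.001212

d₁ = 1/p₁ = 1/0.006581″ = 151.95 pc; d₂ = 1/p₂ = 1/0.0009552″ = 1046.9 pc.
M₁ = m₁ − 5 log₁₀ d₁ + 5 = 8.26 − 10.9085 + 5 = 2.3515.
M₂ = 5.16 − 15.0995 + 5 = -4.9395.
L₁/L₂ = 10^(0.4(M₂ − M₁)) = 10^(0.4 × (-7.2910)) = 10^(-2.91640) = 0.0012123.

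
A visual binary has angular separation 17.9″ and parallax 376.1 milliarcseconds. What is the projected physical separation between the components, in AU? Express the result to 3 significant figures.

47.6 AU

d = 1/p = 1/0.3761″ = 2.6589 pc.
At distance d (pc), an angle of θ arcsec spans θ·d AU: s = 17.9 × 2.6589 = 47.594 AU.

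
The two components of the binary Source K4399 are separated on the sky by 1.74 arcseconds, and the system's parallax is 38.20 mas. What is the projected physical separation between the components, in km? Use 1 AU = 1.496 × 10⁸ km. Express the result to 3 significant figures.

d = 1/p = 1/0.03820″ = 26.178 pc.
At distance d (pc), an angle of θ arcsec spans θ·d AU: s = 1.74 × 26.178 = 45.55 AU.
= 45.55 × 1.496 × 10⁸ km = 6.8143 × 10^9 km.

6.81 × 10^9 km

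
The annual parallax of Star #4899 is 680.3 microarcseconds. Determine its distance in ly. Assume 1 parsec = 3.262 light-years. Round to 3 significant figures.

p = 680.3 microarcseconds = 0.0006803 arcsec.
d = 1/p = 1/0.0006803 = 1469.9 pc.
In light-years: 1469.9 × 3.262 = 4794.8 ly.

4790 ly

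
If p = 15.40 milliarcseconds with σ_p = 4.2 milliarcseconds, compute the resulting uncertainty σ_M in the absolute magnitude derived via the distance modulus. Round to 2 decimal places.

σ_M = 0.59 mag

M = m − 5 log₁₀ d + 5 = m + 5 log₁₀ p + 5, so ∂M/∂p = 5/(p ln 10).
σ_M = (5/ln 10) · (σ_p/p) = 2.1715 × 4.2/15.40 = 2.1715 × 0.27273 = 0.59223.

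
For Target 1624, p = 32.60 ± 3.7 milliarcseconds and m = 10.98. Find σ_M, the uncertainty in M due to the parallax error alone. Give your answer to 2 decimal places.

M = m − 5 log₁₀ d + 5 = m + 5 log₁₀ p + 5, so ∂M/∂p = 5/(p ln 10).
σ_M = (5/ln 10) · (σ_p/p) = 2.1715 × 3.7/32.60 = 2.1715 × 0.1135 = 0.24647.

σ_M = 0.25 mag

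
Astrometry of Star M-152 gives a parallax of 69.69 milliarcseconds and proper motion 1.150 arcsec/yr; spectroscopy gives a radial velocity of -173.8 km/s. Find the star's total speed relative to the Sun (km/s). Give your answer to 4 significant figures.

d = 1/p = 1/0.06969″ = 14.349 pc.
v_t = 4.740 μ d = 4.740 × 1.150 × 14.349 = 78.216 km/s.
v = √(v_r² + v_t²) = √((-173.8)² + 78.216²) = √36324.2 = 190.59 km/s.

190.6 km/s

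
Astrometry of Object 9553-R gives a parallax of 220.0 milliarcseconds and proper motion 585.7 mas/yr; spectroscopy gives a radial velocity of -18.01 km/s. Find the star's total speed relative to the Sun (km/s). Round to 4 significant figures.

d = 1/p = 1/0.2200″ = 4.5455 pc.
μ = 585.7 mas/yr = 0.5857 ″/yr.
v_t = 4.740 μ d = 4.740 × 0.5857 × 4.5455 = 12.619 km/s.
v = √(v_r² + v_t²) = √((-18.01)² + 12.619²) = √483.599 = 21.991 km/s.

21.99 km/s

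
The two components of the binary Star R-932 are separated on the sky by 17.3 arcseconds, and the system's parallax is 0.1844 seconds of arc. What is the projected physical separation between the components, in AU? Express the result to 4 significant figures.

d = 1/p = 1/0.1844″ = 5.423 pc.
At distance d (pc), an angle of θ arcsec spans θ·d AU: s = 17.3 × 5.423 = 93.818 AU.

93.82 AU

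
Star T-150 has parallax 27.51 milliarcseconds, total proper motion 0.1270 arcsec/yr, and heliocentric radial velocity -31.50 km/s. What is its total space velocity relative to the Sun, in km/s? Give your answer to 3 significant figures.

38.4 km/s

d = 1/p = 1/0.02751″ = 36.35 pc.
v_t = 4.740 μ d = 4.740 × 0.1270 × 36.35 = 21.882 km/s.
v = √(v_r² + v_t²) = √((-31.50)² + 21.882²) = √1471.07 = 38.355 km/s.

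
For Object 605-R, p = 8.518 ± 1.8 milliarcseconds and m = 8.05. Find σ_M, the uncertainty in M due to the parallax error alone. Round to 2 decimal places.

M = m − 5 log₁₀ d + 5 = m + 5 log₁₀ p + 5, so ∂M/∂p = 5/(p ln 10).
σ_M = (5/ln 10) · (σ_p/p) = 2.1715 × 1.8/8.518 = 2.1715 × 0.21132 = 0.45888.

σ_M = 0.46 mag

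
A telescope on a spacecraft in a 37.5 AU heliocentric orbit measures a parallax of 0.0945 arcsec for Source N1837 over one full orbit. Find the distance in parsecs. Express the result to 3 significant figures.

397 pc

With baseline B (in AU) and parallax p (in arcsec), d = B/p parsecs.
d = 37.5 / 0.0945 = 396.83 pc.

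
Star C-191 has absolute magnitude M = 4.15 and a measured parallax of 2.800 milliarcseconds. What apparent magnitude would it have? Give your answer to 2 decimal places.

m = 11.91

d = 1/p = 1/0.002800″ = 357.14 pc.
m − M = 5 log₁₀ d − 5 = 5 log₁₀(357.14) − 5 = 12.7642 − 5 = 7.7642.
m = M + (m − M) = 4.15 + 7.7642 = 11.91.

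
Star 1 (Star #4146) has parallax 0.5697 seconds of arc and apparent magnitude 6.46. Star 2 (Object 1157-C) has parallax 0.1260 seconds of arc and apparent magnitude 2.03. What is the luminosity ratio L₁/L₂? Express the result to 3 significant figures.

L₁/L₂ = 0.000827

d₁ = 1/p₁ = 1/0.5697″ = 1.7553 pc; d₂ = 1/p₂ = 1/0.1260″ = 7.9365 pc.
M₁ = m₁ − 5 log₁₀ d₁ + 5 = 6.46 − 1.2218 + 5 = 10.2382.
M₂ = 2.03 − 4.4981 + 5 = 2.5319.
L₁/L₂ = 10^(0.4(M₂ − M₁)) = 10^(0.4 × (-7.7063)) = 10^(-3.08252) = 0.00082695.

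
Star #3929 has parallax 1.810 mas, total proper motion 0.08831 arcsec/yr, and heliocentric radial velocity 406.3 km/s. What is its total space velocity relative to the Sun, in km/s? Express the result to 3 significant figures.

d = 1/p = 1/0.001810″ = 552.49 pc.
v_t = 4.740 μ d = 4.740 × 0.08831 × 552.49 = 231.27 km/s.
v = √(v_r² + v_t²) = √(406.3² + 231.27²) = √218566 = 467.51 km/s.

468 km/s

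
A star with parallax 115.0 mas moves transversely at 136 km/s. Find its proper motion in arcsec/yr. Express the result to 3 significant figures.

3.30 arcsec/yr

d = 1/p = 1/0.1150″ = 8.6957 pc.
μ = v_t / (4.74 d) = 136 / (4.74 × 8.6957) = 136 / 41.218 = 3.2995 ″/yr.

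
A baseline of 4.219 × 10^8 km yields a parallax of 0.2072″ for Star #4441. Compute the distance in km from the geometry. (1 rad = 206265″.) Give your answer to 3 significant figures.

θ = 0.2072″ = 0.2072/206265 = 1.0045 × 10^-6 rad.
d = B/θ = (4.219 × 10^8) / (1.0045 × 10^-6) = 4.2001 × 10^14 km.

4.20 × 10^14 km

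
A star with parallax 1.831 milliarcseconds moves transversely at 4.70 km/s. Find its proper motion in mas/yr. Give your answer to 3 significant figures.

d = 1/p = 1/0.001831″ = 546.15 pc.
μ = v_t / (4.74 d) = 4.70 / (4.74 × 546.15) = 4.70 / 2588.8 = 0.0018155 ″/yr = 1.8155 mas/yr.

1.82 mas/yr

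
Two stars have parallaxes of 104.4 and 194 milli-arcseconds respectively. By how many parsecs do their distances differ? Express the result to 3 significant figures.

4.42 pc

d_A = 1/0.1044″ = 9.5785 pc; d_B = 1/0.1940″ = 5.1546 pc.
|d_B − d_A| = |5.1546 − 9.5785| = 4.4239 pc.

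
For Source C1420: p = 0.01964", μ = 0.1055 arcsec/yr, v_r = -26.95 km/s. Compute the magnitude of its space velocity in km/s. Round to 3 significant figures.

d = 1/p = 1/0.01964″ = 50.916 pc.
v_t = 4.740 μ d = 4.740 × 0.1055 × 50.916 = 25.462 km/s.
v = √(v_r² + v_t²) = √((-26.95)² + 25.462²) = √1374.62 = 37.076 km/s.

37.1 km/s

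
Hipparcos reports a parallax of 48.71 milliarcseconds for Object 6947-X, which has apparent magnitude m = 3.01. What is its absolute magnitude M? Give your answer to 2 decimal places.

d = 1/p = 1/0.04871″ = 20.53 pc.
m − M = 5 log₁₀(20.53) − 5 = 6.5619 − 5 = 1.5619.
M = m − (m − M) = 3.01 − 1.5619 = 1.45.

M = 1.45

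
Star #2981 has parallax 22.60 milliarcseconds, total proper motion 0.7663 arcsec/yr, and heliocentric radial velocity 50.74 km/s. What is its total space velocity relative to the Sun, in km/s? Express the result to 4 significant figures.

168.5 km/s

d = 1/p = 1/0.02260″ = 44.248 pc.
v_t = 4.740 μ d = 4.740 × 0.7663 × 44.248 = 160.72 km/s.
v = √(v_r² + v_t²) = √(50.74² + 160.72²) = √28405.5 = 168.54 km/s.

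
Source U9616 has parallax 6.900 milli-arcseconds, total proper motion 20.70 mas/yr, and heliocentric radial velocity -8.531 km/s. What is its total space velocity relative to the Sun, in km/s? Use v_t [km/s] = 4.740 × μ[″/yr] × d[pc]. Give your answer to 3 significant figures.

d = 1/p = 1/0.006900″ = 144.93 pc.
μ = 20.70 mas/yr = 0.02070 ″/yr.
v_t = 4.740 μ d = 4.740 × 0.02070 × 144.93 = 14.22 km/s.
v = √(v_r² + v_t²) = √((-8.531)² + 14.22²) = √274.986 = 16.583 km/s.

16.6 km/s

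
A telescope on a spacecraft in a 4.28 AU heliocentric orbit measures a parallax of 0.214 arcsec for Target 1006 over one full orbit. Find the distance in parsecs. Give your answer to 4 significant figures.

With baseline B (in AU) and parallax p (in arcsec), d = B/p parsecs.
d = 4.28 / 0.214 = 20 pc.

20.00 pc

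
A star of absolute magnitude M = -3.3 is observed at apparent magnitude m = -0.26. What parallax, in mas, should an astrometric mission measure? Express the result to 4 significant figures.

m − M = -0.26 − (-3.3) = 3.04.
d = 10^((m−M)/5 + 1) = 10^1.608 = 40.551 pc.
p = 1/d = 1/40.551 = 0.02466 arcsec = 24.66 mas.

24.66 mas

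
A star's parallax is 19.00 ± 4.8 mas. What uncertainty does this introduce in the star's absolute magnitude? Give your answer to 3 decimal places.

M = m − 5 log₁₀ d + 5 = m + 5 log₁₀ p + 5, so ∂M/∂p = 5/(p ln 10).
σ_M = (5/ln 10) · (σ_p/p) = 2.1715 × 4.8/19.00 = 2.1715 × 0.25263 = 0.54859.

σ_M = 0.549 mag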